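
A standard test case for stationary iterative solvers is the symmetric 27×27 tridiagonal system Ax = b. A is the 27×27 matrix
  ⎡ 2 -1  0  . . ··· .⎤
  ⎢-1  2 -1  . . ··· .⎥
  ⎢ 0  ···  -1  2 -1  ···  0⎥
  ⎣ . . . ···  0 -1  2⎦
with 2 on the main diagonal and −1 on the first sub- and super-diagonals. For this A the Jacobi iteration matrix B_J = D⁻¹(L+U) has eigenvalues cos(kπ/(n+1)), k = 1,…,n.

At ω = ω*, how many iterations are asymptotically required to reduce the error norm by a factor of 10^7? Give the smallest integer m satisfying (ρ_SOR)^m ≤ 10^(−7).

m = 72

ρ_J = max_k |cos(kπ/28)| = cos(π/28) = 0.9937122
1 − cos²(π/28) = sin²(π/28) ⇒ √(1−ρ_J²) = sin(π/28) = 0.1119645.
Then 2/(1+√(1−ρ_J²)) = 2/(1+0.1119645); ω* = 2/1.1119645 = 1.7986186.
Hence ρ(B_{ω*}) = 1.7986186 − 1 = 0.7986186.
Need (0.7986186)^m ≤ 10^(−7): m ≥ 7·ln10/|ln 0.7986186| = 16.1181/0.224872 = 71.677 ⇒ m = 72.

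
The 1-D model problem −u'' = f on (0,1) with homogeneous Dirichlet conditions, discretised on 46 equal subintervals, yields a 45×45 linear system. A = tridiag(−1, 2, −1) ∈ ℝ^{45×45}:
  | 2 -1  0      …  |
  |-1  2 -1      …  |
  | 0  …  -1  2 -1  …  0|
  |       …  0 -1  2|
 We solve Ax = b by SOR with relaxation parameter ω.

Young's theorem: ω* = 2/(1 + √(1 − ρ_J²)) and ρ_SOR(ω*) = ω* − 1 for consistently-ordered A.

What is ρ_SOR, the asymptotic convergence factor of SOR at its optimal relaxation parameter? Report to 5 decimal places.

[ρ_J] n=45: ρ(B_J) = cos(π/(n+1)) = cos(π/46) = 0.99767.
√(1 − cos²(π/46)) = sin(π/46) ≈ 0.068242.
ω* = 2 / (1 + 0.068242) = 2 / 1.068242 ≈ 1.87223.
At ω = 1.87223 every |λ(B_ω)| = ω−1, so ρ_SOR = 0.87223.

ρ_SOR = 0.87223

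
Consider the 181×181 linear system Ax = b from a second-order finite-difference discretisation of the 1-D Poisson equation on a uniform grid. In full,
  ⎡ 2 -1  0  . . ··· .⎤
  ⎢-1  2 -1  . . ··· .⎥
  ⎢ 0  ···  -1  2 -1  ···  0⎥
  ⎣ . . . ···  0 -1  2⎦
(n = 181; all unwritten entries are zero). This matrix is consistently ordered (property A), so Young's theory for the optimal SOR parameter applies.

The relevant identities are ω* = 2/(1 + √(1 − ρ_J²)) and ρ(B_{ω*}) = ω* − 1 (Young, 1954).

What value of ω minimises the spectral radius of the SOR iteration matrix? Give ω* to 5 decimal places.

ω* = 1.96606

[ρ_J] n=181: ρ(B_J) = cos(π/(n+1)) = cos(π/182) = 0.99985.
√(1−ρ_J²) simplifies to sin(π/182) = 0.017261.
ω* = 2/(1 + 0.017261) = 2/1.017261 = 1.96606.
ρ_SOR = ω* − 1 = 1.96606 − 1 = 0.96606.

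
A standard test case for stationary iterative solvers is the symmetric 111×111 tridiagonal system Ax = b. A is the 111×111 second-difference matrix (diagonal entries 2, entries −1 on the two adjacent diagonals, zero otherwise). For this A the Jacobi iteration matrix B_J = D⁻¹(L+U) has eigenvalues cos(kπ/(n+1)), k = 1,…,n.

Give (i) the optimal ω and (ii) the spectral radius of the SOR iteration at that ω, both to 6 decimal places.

½·tridiag(1,0,1) at n=111: λ_k = cos(kπ/112); max |λ| at k=1 ⇒ ρ_J = cos(π/112) ≈ 0.999607.
√(1 − cos²(π/112)) = sin(π/112) ≈ 0.0280463.
ω* = 2/(1+0.0280463) = 1.945438
ρ_SOR = ω* − 1 = 1.945438 − 1 = 0.945438.

ω* = 1.945438, ρ_SOR = 0.945438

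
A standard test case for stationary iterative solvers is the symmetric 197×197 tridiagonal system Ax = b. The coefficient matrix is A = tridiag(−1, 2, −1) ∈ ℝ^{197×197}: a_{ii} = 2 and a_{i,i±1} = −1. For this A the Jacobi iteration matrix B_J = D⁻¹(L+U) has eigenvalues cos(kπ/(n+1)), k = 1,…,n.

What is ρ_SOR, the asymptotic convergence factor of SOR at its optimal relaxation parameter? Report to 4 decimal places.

½·tridiag(1,0,1) at n=197: λ_k = cos(kπ/198); max |λ| at k=1 ⇒ ρ_J = cos(π/198) ≈ 0.9999.
√(1−ρ_J²) simplifies to sin(π/198) = 0.01587.
Young: ω* = 2/(1+√(1−ρ_J²)) = 2/(1+0.01587) = 2/1.01587 = 1.9688.
ρ_SOR = ω* − 1 ≈ 0.9688.

ρ_SOR = 0.9688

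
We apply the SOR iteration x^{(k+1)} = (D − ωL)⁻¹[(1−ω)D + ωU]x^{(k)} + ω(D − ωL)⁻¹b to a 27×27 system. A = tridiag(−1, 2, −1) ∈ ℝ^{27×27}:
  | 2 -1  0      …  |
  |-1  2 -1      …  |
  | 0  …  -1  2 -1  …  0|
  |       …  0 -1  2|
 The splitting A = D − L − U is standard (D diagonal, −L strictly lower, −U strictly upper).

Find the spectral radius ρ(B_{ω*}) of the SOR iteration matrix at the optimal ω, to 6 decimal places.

With n=27, ρ(Jacobi) = cos(π/28) = 0.993712.
√(1−ρ_J²) simplifies to sin(π/28) = 0.1119645.
ω* = 2/(1+0.1119645) = 1.798619
Hence ρ(B_{ω*}) = 1.798619 − 1 = 0.798619.

ρ_SOR = 0.798619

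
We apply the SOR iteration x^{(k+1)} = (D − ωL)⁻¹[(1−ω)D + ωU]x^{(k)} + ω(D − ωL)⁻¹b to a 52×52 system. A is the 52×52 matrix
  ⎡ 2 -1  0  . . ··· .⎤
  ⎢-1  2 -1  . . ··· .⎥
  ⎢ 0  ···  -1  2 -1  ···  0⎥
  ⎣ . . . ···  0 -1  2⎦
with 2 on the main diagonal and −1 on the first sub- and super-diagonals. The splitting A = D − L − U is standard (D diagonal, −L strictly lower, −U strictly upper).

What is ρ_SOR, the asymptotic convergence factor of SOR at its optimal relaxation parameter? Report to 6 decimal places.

ρ_SOR = 0.888145

n=52: λ(B_J) = 1 − λ(A)/2 = cos(kπ/53); k=1 gives ρ_J = 0.998244.
1 − cos²(π/53) = sin²(π/53) ⇒ √(1−ρ_J²) = sin(π/53) = 0.0592406.
Then 2/(1+√(1−ρ_J²)) = 2/(1+0.0592406); ω* = 2/1.0592406 = 1.888145.
Hence ρ(B_{ω*}) = 1.888145 − 1 = 0.888145.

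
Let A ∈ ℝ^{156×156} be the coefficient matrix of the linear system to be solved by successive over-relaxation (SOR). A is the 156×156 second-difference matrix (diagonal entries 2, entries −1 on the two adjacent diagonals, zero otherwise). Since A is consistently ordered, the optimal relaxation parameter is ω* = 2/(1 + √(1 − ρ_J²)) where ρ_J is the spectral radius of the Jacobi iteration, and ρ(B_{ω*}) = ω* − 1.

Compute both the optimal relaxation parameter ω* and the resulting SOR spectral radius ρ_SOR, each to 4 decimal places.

ω* = 1.9608, ρ_SOR = 0.9608

With n=156, ρ(Jacobi) = cos(π/157) = 0.9998.
√(1 − cos²(π/157)) = sin(π/157) ≈ 0.02001.
Then 2/(1+√(1−ρ_J²)) = 2/(1+0.02001); ω* = 2/1.02001 = 1.9608.
ρ_SOR = ω* − 1 ≈ 0.9608.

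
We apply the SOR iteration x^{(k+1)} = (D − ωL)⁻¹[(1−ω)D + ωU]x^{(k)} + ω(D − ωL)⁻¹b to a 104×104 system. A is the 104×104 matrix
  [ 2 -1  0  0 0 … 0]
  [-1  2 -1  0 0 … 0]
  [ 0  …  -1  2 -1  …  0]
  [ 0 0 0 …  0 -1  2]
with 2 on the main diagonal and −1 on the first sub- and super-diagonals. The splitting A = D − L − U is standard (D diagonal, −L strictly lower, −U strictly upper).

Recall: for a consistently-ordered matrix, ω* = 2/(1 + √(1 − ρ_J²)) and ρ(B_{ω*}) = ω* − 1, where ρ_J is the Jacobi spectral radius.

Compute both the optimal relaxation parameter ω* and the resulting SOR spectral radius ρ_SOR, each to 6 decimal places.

[ρ_J] n=104: ρ(B_J) = cos(π/(n+1)) = cos(π/105) = 0.999552.
√(1−ρ_J²) simplifies to sin(π/105) = 0.0299155.
Then 2/(1+√(1−ρ_J²)) = 2/(1+0.0299155); ω* = 2/1.0299155 = 1.941907.
and ρ(B_{ω*}) = 1.941907 − 1 = 0.941907.

ω* = 1.941907, ρ_SOR = 0.941907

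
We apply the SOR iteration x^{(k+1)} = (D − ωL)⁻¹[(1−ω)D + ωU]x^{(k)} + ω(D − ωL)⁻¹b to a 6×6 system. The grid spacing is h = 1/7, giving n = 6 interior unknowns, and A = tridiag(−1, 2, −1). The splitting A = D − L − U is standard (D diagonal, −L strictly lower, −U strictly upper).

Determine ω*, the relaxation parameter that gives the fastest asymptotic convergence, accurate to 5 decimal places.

n=6: λ(B_J) = 1 − λ(A)/2 = cos(kπ/7); k=1 gives ρ_J = 0.90097.
1 − cos²(π/7) = sin²(π/7) ⇒ √(1−ρ_J²) = sin(π/7) = 0.433884.
ω* = 2 / (1 + 0.433884) = 2 / 1.433884 ≈ 1.39481.
ρ_SOR = ω* − 1 = 1.39481 − 1 = 0.39481.

ω* = 1.39481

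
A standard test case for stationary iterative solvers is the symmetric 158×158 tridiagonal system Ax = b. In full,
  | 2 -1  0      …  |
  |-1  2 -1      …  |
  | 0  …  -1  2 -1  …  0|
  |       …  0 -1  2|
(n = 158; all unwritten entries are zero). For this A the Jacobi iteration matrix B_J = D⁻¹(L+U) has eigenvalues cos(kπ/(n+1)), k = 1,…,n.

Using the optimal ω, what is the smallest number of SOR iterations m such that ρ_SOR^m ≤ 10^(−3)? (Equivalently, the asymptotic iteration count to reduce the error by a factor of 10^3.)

n=158: λ(B_J) = 1 − λ(A)/2 = cos(kπ/159); k=1 gives ρ_J = 0.9998048.
root = sin(π/159) = 0.0197572  (since 1−cos² = sin²).
[ω*] 2 ÷ (1 + 0.0197572) = 2 ÷ 1.0197572 = 1.9612512.
At ω = 1.9612512 every |λ(B_ω)| = ω−1, so ρ_SOR = 0.9612512.
(0.9612512)^m ≤ 10^{−3}  ⇒  m·ln(0.9612512) ≤ −3·ln10  ⇒  m ≥ 174.794  ⇒  m = 175

m = 175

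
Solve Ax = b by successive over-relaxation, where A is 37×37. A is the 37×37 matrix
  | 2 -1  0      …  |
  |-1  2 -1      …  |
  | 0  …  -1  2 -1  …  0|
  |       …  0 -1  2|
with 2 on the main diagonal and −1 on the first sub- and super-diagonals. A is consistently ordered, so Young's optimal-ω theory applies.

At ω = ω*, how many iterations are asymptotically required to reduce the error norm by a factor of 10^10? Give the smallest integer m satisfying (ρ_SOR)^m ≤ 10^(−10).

n=37: λ(B_J) = 1 − λ(A)/2 = cos(kπ/38); k=1 gives ρ_J = 0.9965845.
√(1−ρ_J²) simplifies to sin(π/38) = 0.0825793.
So ω* = 2/1.0825793 = 1.8474397 (Young).
ρ(B_{ω*}) = ω*−1 = 0.8474397
ρ_SOR^m ≤ 10^(−10) ⇔ m ≥ 10·ln10/(−ln 0.8474397) = 23.0259/0.165536 = 139.099; m = ⌈139.099⌉ = 140.

m = 140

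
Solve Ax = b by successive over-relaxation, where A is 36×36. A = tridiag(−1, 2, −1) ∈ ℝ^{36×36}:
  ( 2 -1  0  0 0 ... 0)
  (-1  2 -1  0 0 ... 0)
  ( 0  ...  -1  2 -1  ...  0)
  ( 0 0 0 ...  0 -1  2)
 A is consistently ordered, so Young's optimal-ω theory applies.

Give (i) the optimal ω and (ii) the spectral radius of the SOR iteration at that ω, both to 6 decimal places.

ω* = 1.843648, ρ_SOR = 0.843648

With n=36, ρ(Jacobi) = cos(π/37) = 0.996397.
1 − cos²(π/37) = sin²(π/37) ⇒ √(1−ρ_J²) = sin(π/37) = 0.0848059.
[ω*] 2 ÷ (1 + 0.0848059) = 2 ÷ 1.0848059 = 1.843648.
ρ_SOR = ω* − 1 ≈ 0.843648.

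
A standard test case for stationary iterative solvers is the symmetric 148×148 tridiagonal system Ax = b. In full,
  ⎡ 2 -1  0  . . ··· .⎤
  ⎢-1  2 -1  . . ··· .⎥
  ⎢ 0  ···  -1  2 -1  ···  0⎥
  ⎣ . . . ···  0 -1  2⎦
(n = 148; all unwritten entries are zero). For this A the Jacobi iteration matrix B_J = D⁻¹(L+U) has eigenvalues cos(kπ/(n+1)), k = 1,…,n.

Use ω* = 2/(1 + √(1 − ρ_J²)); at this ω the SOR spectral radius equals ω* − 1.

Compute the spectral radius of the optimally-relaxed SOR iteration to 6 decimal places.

ρ_SOR = 0.958705

n=148: λ(B_J) = 1 − λ(A)/2 = cos(kπ/149); k=1 gives ρ_J = 0.999778.
√(1 − cos²(π/149)) = sin(π/149) ≈ 0.0210830.
So ω* = 2/1.0210830 = 1.958705 (Young).
ρ_SOR = ω* − 1 = 1.958705 − 1 = 0.958705.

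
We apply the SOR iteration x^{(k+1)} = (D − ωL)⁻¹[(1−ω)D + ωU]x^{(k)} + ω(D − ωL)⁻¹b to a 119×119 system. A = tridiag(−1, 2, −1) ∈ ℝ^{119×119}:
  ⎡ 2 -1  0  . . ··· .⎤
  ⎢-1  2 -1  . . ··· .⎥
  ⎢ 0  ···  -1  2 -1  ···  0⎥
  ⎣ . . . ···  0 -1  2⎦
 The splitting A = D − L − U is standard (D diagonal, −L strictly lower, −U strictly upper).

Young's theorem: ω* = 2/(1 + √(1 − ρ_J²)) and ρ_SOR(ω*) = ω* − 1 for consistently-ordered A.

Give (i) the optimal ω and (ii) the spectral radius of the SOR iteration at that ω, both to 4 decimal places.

ω* = 1.9490, ρ_SOR = 0.9490

[ρ_J] n=119: ρ(B_J) = cos(π/(n+1)) = cos(π/120) = 0.9997.
√(1 − cos²(π/120)) = sin(π/120) ≈ 0.02618.
ω* = 2/(1 + 0.02618) = 2/1.02618 = 1.9490.
ρ_SOR = ω* − 1 = 1.9490 − 1 = 0.9490.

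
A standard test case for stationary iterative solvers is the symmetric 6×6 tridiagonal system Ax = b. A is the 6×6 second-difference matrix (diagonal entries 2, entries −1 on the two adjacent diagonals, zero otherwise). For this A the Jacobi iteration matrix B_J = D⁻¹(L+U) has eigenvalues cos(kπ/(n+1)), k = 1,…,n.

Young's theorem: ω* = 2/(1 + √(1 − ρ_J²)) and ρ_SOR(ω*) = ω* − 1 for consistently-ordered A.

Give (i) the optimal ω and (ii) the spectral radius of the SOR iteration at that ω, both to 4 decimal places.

With n=6, ρ(Jacobi) = cos(π/7) = 0.9010.
√(1−ρ_J²) simplifies to sin(π/7) = 0.43388.
So ω* = 2/1.43388 = 1.3948 (Young).
and ρ(B_{ω*}) = 1.3948 − 1 = 0.3948.

ω* = 1.3948, ρ_SOR = 0.3948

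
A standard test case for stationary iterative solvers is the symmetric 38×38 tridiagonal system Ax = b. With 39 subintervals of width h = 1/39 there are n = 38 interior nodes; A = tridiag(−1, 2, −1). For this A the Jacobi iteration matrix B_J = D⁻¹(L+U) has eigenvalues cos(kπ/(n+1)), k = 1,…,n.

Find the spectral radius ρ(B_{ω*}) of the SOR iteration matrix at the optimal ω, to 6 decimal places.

B_J for the 38×38 system has eigenvalues cos(kπ/39); ρ_J = cos(π/39) = 0.996757.
1 − cos²(π/39) = sin²(π/39) ⇒ √(1−ρ_J²) = sin(π/39) = 0.0804666.
So ω* = 2/1.0804666 = 1.851052 (Young).
ρ_SOR = ω* − 1 ≈ 0.851052.

ρ_SOR = 0.851052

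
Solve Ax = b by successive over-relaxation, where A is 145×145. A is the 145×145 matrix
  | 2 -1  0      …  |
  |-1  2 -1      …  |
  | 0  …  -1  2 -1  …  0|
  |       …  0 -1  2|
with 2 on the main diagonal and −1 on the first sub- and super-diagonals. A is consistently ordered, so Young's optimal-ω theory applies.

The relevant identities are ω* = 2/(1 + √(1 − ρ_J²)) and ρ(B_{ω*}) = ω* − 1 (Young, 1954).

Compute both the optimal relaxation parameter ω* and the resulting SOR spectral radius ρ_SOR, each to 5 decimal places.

ω* = 1.95787, ρ_SOR = 0.95787

ρ_J = max_k |cos(kπ/146)| = cos(π/146) = 0.99977
root = sin(π/146) = 0.021516  (since 1−cos² = sin²).
[ω*] 2 ÷ (1 + 0.021516) = 2 ÷ 1.021516 = 1.95787.
[ρ_SOR] ω* − 1 = 0.95787.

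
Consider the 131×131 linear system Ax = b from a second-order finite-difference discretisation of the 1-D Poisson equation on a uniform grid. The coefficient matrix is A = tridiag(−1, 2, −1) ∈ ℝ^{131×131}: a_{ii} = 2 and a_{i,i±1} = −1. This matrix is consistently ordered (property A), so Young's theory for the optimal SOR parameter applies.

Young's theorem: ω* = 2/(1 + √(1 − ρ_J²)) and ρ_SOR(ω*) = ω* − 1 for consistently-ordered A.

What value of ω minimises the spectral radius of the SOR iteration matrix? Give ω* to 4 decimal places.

ρ_J = max_k |cos(kπ/132)| = cos(π/132) = 0.9997
√(1−ρ_J²) simplifies to sin(π/132) = 0.02380.
[ω*] 2 ÷ (1 + 0.02380) = 2 ÷ 1.02380 = 1.9535.
ρ_SOR = ω* − 1 = 1.9535 − 1 = 0.9535.

ω* = 1.9535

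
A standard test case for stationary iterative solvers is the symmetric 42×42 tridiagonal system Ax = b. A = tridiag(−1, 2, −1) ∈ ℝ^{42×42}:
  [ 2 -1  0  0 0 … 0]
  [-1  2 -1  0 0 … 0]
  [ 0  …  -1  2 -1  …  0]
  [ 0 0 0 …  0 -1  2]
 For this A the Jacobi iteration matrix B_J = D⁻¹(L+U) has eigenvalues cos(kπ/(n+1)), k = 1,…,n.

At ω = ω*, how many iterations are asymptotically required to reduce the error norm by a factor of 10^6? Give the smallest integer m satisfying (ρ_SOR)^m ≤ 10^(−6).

m = 95

spectrum of D⁻¹(L+U) = {cos(kπ/43) : 1≤k≤42}; ρ_J = cos(π/43) = 0.9973323.
√(1 − cos²(π/43)) = sin(π/43) ≈ 0.0729953.
ω* = 2 / (1 + 0.0729953) = 2 / 1.0729953 ≈ 1.8639411.
and ρ(B_{ω*}) = 1.8639411 − 1 = 0.8639411.
m ≥ 6·ln10 / (−ln 0.8639411) = 94.464; smallest integer m = 95.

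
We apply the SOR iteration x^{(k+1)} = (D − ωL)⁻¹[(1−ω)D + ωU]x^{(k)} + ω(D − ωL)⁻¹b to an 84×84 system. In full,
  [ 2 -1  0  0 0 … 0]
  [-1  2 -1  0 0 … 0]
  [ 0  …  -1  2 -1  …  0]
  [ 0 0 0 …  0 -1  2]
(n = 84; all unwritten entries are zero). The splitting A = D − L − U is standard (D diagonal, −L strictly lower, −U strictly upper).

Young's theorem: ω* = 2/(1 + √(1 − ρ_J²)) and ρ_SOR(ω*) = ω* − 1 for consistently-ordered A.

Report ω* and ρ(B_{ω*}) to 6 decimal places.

n=84: λ(B_J) = 1 − λ(A)/2 = cos(kπ/85); k=1 gives ρ_J = 0.999317.
√(1−ρ_J²) simplifies to sin(π/85) = 0.0369515.
So ω* = 2/1.0369515 = 1.928731 (Young).
and ρ(B_{ω*}) = 1.928731 − 1 = 0.928731.

ω* = 1.928731, ρ_SOR = 0.928731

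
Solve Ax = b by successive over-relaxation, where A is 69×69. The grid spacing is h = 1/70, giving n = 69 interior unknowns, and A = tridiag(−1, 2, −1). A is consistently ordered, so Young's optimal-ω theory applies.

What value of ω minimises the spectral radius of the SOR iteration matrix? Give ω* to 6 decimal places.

spectrum of D⁻¹(L+U) = {cos(kπ/70) : 1≤k≤69}; ρ_J = cos(π/70) = 0.998993.
√(1 − cos²(π/70)) = sin(π/70) ≈ 0.0448648.
ω* = 2/(1+0.0448648) = 1.914123
At ω = 1.914123 every |λ(B_ω)| = ω−1, so ρ_SOR = 0.914123.

ω* = 1.914123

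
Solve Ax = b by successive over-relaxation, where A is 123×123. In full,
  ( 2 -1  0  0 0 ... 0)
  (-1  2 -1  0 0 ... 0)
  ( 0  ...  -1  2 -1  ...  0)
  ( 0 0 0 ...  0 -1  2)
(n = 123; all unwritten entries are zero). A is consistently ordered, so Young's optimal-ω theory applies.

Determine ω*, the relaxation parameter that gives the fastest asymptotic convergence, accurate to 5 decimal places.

ω* = 1.95059

B_J for the 123×123 system has eigenvalues cos(kπ/124); ρ_J = cos(π/124) = 0.99968.
√(1−ρ_J²) simplifies to sin(π/124) = 0.025333.
ω* = 2/(1 + 0.025333) = 2/1.025333 = 1.95059.
ρ_SOR = ω* − 1 ≈ 0.95059.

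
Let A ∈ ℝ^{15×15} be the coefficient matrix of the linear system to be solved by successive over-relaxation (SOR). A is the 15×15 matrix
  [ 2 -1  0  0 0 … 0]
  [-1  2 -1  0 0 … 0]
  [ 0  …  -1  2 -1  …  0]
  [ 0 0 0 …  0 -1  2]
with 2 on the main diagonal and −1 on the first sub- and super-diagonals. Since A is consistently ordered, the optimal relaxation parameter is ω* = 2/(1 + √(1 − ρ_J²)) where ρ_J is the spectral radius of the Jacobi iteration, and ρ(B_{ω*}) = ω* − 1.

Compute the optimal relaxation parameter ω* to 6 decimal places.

ω* = 1.673514

[ρ_J] n=15: ρ(B_J) = cos(π/(n+1)) = cos(π/16) = 0.980785.
root = sin(π/16) = 0.1950903  (since 1−cos² = sin²).
ω* = 2/(1+0.1950903) = 1.673514
Hence ρ(B_{ω*}) = 1.673514 − 1 = 0.673514.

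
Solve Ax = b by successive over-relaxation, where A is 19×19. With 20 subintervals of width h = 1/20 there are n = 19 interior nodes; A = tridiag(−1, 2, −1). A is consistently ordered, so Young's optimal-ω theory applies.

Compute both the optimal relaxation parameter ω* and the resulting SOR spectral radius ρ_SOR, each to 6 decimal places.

ω* = 1.729454, ρ_SOR = 0.729454

½·tridiag(1,0,1) at n=19: λ_k = cos(kπ/20); max |λ| at k=1 ⇒ ρ_J = cos(π/20) ≈ 0.987688.
√(1 − cos²(π/20)) = sin(π/20) ≈ 0.1564345.
So ω* = 2/1.1564345 = 1.729454 (Young).
Hence ρ(B_{ω*}) = 1.729454 − 1 = 0.729454.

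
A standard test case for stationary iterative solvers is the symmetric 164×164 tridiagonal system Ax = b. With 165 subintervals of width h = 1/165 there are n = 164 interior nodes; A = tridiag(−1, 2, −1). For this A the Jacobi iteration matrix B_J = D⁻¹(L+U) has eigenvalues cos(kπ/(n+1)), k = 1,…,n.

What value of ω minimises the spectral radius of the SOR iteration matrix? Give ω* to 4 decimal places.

B_J for the 164×164 system has eigenvalues cos(kπ/165); ρ_J = cos(π/165) = 0.9998.
√(1 − cos²(π/165)) = sin(π/165) ≈ 0.01904.
Young: ω* = 2/(1+√(1−ρ_J²)) = 2/(1+0.01904) = 2/1.01904 = 1.9626.
[ρ_SOR] ω* − 1 = 0.9626.

ω* = 1.9626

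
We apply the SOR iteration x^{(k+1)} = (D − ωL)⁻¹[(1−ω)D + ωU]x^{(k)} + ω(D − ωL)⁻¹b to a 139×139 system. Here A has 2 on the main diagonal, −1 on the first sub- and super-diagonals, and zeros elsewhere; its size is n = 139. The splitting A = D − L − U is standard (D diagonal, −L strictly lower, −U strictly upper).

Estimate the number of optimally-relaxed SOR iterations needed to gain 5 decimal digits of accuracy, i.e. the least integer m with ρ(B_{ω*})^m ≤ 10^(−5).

[ρ_J] n=139: ρ(B_J) = cos(π/(n+1)) = cos(π/140) = 0.9997482.
root = sin(π/140) = 0.0224381  (since 1−cos² = sin²).
ω* = 2 / (1 + 0.0224381) = 2 / 1.0224381 ≈ 1.9561086.
Hence ρ(B_{ω*}) = 1.9561086 − 1 = 0.9561086.
ρ_SOR^m ≤ 10^(−5) ⇔ m ≥ 5·ln10/(−ln 0.9561086) = 11.5129/0.0448838 = 256.505; m = ⌈256.505⌉ = 257.

m = 257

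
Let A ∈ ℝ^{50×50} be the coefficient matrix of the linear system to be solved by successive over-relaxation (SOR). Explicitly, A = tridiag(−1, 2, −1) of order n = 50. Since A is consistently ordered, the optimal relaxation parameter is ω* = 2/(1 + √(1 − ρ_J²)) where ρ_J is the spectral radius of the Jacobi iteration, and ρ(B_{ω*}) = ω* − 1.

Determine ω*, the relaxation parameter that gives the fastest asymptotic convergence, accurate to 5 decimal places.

ω* = 1.88402

spectrum of D⁻¹(L+U) = {cos(kπ/51) : 1≤k≤50}; ρ_J = cos(π/51) = 0.99810.
√(1−ρ_J²) = |sin(π/51)| = 0.061561
[ω*] 2 ÷ (1 + 0.061561) = 2 ÷ 1.061561 = 1.88402.
ρ_SOR = ω* − 1 = 1.88402 − 1 = 0.88402.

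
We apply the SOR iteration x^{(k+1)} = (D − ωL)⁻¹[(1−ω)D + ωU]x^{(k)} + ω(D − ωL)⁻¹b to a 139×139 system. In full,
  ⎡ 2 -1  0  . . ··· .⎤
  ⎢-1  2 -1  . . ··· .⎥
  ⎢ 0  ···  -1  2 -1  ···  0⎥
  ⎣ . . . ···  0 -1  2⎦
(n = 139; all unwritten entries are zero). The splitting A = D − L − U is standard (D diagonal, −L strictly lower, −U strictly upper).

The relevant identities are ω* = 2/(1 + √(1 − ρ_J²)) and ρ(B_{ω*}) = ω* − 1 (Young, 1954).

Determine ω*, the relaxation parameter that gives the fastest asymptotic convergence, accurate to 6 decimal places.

n=139: λ(B_J) = 1 − λ(A)/2 = cos(kπ/140); k=1 gives ρ_J = 0.999748.
root = sin(π/140) = 0.0224381  (since 1−cos² = sin²).
ω* = 2/(1 + 0.0224381) = 2/1.0224381 = 1.956109.
At ω = 1.956109 every |λ(B_ω)| = ω−1, so ρ_SOR = 0.956109.

ω* = 1.956109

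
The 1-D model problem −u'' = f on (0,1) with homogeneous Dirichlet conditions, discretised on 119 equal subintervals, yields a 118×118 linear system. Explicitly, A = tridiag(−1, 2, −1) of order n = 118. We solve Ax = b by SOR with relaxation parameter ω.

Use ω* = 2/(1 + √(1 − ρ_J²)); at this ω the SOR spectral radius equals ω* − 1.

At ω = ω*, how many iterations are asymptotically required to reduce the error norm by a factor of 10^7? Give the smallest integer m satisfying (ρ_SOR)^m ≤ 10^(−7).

m = 306

B_J for the 118×118 system has eigenvalues cos(kπ/119); ρ_J = cos(π/119) = 0.9996515.
√(1−ρ_J²) = |sin(π/119)| = 0.0263969
So ω* = 2/1.0263969 = 1.9485640 (Young).
Hence ρ(B_{ω*}) = 1.9485640 − 1 = 0.9485640.
ρ_SOR^m ≤ 10^(−7) ⇔ m ≥ 7·ln10/(−ln 0.9485640) = 16.1181/0.052806 = 305.232; m = ⌈305.232⌉ = 306.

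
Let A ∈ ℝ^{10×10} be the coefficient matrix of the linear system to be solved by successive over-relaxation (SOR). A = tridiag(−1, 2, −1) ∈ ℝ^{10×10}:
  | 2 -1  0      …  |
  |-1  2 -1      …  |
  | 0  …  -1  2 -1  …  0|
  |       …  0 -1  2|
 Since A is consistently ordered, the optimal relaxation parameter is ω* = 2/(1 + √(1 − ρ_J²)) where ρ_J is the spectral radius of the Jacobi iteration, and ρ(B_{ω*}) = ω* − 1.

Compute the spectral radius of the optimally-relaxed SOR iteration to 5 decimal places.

½·tridiag(1,0,1) at n=10: λ_k = cos(kπ/11); max |λ| at k=1 ⇒ ρ_J = cos(π/11) ≈ 0.95949.
1 − cos²(π/11) = sin²(π/11) ⇒ √(1−ρ_J²) = sin(π/11) = 0.281733.
[ω*] 2 ÷ (1 + 0.281733) = 2 ÷ 1.281733 = 1.56039.
At ω = 1.56039 every |λ(B_ω)| = ω−1, so ρ_SOR = 0.56039.

ρ_SOR = 0.56039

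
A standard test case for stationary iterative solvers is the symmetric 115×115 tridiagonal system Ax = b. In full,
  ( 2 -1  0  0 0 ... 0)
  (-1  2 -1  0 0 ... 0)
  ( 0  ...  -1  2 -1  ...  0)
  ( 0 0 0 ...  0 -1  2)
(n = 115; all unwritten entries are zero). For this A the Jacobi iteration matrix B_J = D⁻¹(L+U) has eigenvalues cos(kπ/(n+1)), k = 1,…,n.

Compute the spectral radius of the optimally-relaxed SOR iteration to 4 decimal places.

ρ_SOR = 0.9473

With n=115, ρ(Jacobi) = cos(π/116) = 0.9996.
√(1−ρ_J²) = |sin(π/116)| = 0.02708
ω* = 2/(1 + 0.02708) = 2/1.02708 = 1.9473.
Hence ρ(B_{ω*}) = 1.9473 − 1 = 0.9473.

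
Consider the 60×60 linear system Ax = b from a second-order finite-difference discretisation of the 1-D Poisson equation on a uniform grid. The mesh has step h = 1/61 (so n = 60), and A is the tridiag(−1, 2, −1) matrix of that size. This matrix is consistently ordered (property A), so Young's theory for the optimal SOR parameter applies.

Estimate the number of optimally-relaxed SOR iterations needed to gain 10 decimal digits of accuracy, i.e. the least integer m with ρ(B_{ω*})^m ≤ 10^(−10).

spectrum of D⁻¹(L+U) = {cos(kπ/61) : 1≤k≤60}; ρ_J = cos(π/61) = 0.9986741.
root = sin(π/61) = 0.0514788  (since 1−cos² = sin²).
ω* = 2 / (1 + 0.0514788) = 2 / 1.0514788 ≈ 1.9020830.
and ρ(B_{ω*}) = 1.9020830 − 1 = 0.9020830.
ρ_SOR^m ≤ 10^(−10) ⇔ m ≥ 10·ln10/(−ln 0.9020830) = 23.0259/0.103049 = 223.446; m = ⌈223.446⌉ = 224.

m = 224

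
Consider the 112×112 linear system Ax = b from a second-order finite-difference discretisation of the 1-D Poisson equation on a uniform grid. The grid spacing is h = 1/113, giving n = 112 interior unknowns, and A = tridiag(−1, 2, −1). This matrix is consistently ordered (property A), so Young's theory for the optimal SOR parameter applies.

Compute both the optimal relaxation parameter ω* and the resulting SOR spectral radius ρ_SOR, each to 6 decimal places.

[ρ_J] n=112: ρ(B_J) = cos(π/(n+1)) = cos(π/113) = 0.999614.
√(1−ρ_J²) simplifies to sin(π/113) = 0.0277981.
ω* = 2/(1 + 0.0277981) = 2/1.0277981 = 1.945907.
ρ_SOR = ω* − 1 ≈ 0.945907.

ω* = 1.945907, ρ_SOR = 0.945907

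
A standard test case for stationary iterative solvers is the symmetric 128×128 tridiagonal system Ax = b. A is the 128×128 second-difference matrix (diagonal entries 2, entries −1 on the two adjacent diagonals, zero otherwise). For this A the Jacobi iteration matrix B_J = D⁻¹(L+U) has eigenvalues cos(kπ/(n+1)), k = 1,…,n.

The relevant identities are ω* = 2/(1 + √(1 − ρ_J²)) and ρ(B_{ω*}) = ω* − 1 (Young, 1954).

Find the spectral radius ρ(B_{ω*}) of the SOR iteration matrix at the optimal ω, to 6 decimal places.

ρ_J = max_k |cos(kπ/129)| = cos(π/129) = 0.999703
1 − cos²(π/129) = sin²(π/129) ⇒ √(1−ρ_J²) = sin(π/129) = 0.0243510.
ω* = 2/(1 + 0.0243510) = 2/1.0243510 = 1.952456.
ρ_SOR = ω* − 1 ≈ 0.952456.

ρ_SOR = 0.952456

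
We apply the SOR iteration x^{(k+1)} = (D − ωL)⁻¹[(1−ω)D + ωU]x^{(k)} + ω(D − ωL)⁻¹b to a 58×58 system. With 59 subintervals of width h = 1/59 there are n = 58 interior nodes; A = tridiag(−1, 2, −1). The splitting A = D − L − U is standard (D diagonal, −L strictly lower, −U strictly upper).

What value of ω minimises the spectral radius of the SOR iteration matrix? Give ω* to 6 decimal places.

½·tridiag(1,0,1) at n=58: λ_k = cos(kπ/59); max |λ| at k=1 ⇒ ρ_J = cos(π/59) ≈ 0.998583.
1 − cos²(π/59) = sin²(π/59) ⇒ √(1−ρ_J²) = sin(π/59) = 0.0532222.
[ω*] 2 ÷ (1 + 0.0532222) = 2 ÷ 1.0532222 = 1.898935.
and ρ(B_{ω*}) = 1.898935 − 1 = 0.898935.

ω* = 1.898935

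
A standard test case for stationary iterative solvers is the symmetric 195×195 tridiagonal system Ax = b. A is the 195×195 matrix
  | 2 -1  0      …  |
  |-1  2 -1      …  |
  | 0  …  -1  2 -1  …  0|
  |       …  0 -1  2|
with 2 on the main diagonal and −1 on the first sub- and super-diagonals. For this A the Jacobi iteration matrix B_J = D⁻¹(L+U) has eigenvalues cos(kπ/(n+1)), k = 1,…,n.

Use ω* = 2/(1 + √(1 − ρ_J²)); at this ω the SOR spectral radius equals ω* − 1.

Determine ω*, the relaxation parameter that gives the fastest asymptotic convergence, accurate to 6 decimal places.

n=195: λ(B_J) = 1 − λ(A)/2 = cos(kπ/196); k=1 gives ρ_J = 0.999872.
√(1−ρ_J²) simplifies to sin(π/196) = 0.0160278.
Then 2/(1+√(1−ρ_J²)) = 2/(1+0.0160278); ω* = 2/1.0160278 = 1.968450.
Hence ρ(B_{ω*}) = 1.968450 − 1 = 0.968450.

ω* = 1.968450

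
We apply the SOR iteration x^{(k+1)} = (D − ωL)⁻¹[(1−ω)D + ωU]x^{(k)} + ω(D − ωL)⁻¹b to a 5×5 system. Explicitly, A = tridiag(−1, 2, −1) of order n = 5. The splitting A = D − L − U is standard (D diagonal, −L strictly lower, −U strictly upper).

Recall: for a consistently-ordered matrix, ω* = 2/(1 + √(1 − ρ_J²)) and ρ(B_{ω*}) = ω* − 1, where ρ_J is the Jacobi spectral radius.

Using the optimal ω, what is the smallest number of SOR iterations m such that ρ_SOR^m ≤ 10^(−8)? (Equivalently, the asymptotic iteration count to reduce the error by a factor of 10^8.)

m = 17

½·tridiag(1,0,1) at n=5: λ_k = cos(kπ/6); max |λ| at k=1 ⇒ ρ_J = cos(π/6) ≈ 0.8660254.
root = sin(π/6) = 0.5000000  (since 1−cos² = sin²).
ω* = 2/(1 + 0.5000000) = 2/1.5000000 = 1.3333333.
[ρ_SOR] ω* − 1 = 0.3333333.
(0.3333333)^m ≤ 10^{−8}  ⇒  m·ln(0.3333333) ≤ −8·ln10  ⇒  m ≥ 16.767  ⇒  m = 17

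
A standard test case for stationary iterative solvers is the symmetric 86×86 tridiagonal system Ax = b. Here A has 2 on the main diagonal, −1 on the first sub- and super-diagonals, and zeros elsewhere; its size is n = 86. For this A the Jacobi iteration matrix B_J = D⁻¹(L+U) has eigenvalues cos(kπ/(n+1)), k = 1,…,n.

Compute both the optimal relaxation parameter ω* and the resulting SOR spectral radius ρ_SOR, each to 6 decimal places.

ω* = 1.930311, ρ_SOR = 0.930311

With n=86, ρ(Jacobi) = cos(π/87) = 0.999348.
√(1−ρ_J²) simplifies to sin(π/87) = 0.0361024.
So ω* = 2/1.0361024 = 1.930311 (Young).
At ω = 1.930311 every |λ(B_ω)| = ω−1, so ρ_SOR = 0.930311.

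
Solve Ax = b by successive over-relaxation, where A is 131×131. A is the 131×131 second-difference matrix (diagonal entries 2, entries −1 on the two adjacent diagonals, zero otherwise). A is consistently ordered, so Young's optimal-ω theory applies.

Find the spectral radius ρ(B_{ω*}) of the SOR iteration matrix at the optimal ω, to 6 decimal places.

[ρ_J] n=131: ρ(B_J) = cos(π/(n+1)) = cos(π/132) = 0.999717.
1 − cos²(π/132) = sin²(π/132) ⇒ √(1−ρ_J²) = sin(π/132) = 0.0237977.
[ω*] 2 ÷ (1 + 0.0237977) = 2 ÷ 1.0237977 = 1.953511.
ρ_SOR = ω* − 1 = 1.953511 − 1 = 0.953511.

ρ_SOR = 0.953511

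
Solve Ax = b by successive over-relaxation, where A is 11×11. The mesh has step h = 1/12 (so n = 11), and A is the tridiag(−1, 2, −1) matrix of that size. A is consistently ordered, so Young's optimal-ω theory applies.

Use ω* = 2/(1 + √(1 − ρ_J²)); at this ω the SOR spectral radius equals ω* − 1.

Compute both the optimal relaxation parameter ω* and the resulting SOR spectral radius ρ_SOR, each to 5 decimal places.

ω* = 1.58879, ρ_SOR = 0.58879

[ρ_J] n=11: ρ(B_J) = cos(π/(n+1)) = cos(π/12) = 0.96593.
√(1 − cos²(π/12)) = sin(π/12) ≈ 0.258819.
Young: ω* = 2/(1+√(1−ρ_J²)) = 2/(1+0.258819) = 2/1.258819 = 1.58879.
At ω = 1.58879 every |λ(B_ω)| = ω−1, so ρ_SOR = 0.58879.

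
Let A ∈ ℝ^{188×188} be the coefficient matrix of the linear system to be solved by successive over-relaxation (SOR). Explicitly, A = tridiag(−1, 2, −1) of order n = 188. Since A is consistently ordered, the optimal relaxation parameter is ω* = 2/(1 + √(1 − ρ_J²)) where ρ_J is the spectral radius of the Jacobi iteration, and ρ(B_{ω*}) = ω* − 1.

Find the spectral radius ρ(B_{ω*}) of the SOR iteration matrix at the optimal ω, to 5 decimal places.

½·tridiag(1,0,1) at n=188: λ_k = cos(kπ/189); max |λ| at k=1 ⇒ ρ_J = cos(π/189) ≈ 0.99986.
√(1−ρ_J²) = |sin(π/189)| = 0.016621
ω* = 2 / (1 + 0.016621) = 2 / 1.016621 ≈ 1.96730.
and ρ(B_{ω*}) = 1.96730 − 1 = 0.96730.

ρ_SOR = 0.96730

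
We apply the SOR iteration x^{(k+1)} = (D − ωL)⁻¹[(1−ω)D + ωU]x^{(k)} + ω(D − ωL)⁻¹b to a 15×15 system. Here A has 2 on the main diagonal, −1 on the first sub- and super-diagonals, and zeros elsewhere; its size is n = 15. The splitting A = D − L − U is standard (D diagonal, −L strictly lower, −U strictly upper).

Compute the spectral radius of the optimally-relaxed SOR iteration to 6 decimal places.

[ρ_J] n=15: ρ(B_J) = cos(π/(n+1)) = cos(π/16) = 0.980785.
√(1 − cos²(π/16)) = sin(π/16) ≈ 0.1950903.
Then 2/(1+√(1−ρ_J²)) = 2/(1+0.1950903); ω* = 2/1.1950903 = 1.673514.
Hence ρ(B_{ω*}) = 1.673514 − 1 = 0.673514.

ρ_SOR = 0.673514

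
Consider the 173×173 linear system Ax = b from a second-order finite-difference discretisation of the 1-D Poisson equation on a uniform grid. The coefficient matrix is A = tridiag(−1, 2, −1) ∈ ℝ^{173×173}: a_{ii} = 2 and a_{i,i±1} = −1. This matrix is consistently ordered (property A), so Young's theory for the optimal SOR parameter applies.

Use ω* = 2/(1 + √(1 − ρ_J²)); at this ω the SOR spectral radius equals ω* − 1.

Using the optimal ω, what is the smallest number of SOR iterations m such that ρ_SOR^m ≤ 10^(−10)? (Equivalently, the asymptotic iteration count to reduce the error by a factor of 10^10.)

m = 638

[ρ_J] n=173: ρ(B_J) = cos(π/(n+1)) = cos(π/174) = 0.9998370.
√(1 − cos²(π/174)) = sin(π/174) ≈ 0.0180541.
ω* = 2/(1+0.0180541) = 1.9645321
Hence ρ(B_{ω*}) = 1.9645321 − 1 = 0.9645321.
For 10 digits: m = 10·ln10 / (−ln 0.9645321) = 23.0259/0.0361122 = 637.621; round up → m = 638.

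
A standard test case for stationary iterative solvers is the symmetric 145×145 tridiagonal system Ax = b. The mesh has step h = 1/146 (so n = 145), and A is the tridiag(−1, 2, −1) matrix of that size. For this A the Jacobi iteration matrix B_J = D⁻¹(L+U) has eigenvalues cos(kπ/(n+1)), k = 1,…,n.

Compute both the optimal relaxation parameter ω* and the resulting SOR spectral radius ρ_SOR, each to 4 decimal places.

B_J for the 145×145 system has eigenvalues cos(kπ/146); ρ_J = cos(π/146) = 0.9998.
1 − cos²(π/146) = sin²(π/146) ⇒ √(1−ρ_J²) = sin(π/146) = 0.02152.
So ω* = 2/1.02152 = 1.9579 (Young).
Hence ρ(B_{ω*}) = 1.9579 − 1 = 0.9579.

ω* = 1.9579, ρ_SOR = 0.9579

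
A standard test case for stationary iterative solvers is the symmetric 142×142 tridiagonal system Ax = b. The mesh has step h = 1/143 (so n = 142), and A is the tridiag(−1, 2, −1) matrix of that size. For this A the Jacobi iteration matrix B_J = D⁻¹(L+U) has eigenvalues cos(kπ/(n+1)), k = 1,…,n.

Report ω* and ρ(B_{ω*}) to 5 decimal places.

ω* = 1.95701, ρ_SOR = 0.95701

ρ_J = max_k |cos(kπ/143)| = cos(π/143) = 0.99976
√(1−ρ_J²) = |sin(π/143)| = 0.021967
[ω*] 2 ÷ (1 + 0.021967) = 2 ÷ 1.021967 = 1.95701.
At ω = 1.95701 every |λ(B_ω)| = ω−1, so ρ_SOR = 0.95701.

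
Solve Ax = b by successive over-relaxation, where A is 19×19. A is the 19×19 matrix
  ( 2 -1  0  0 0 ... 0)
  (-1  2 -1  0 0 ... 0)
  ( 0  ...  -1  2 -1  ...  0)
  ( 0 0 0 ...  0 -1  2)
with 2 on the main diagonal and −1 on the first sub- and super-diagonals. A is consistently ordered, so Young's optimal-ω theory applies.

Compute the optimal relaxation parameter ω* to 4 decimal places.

ω* = 1.7295

B_J for the 19×19 system has eigenvalues cos(kπ/20); ρ_J = cos(π/20) = 0.9877.
√(1−ρ_J²) = |sin(π/20)| = 0.15643
ω* = 2/(1 + 0.15643) = 2/1.15643 = 1.7295.
ρ_SOR = ω* − 1 = 1.7295 − 1 = 0.7295.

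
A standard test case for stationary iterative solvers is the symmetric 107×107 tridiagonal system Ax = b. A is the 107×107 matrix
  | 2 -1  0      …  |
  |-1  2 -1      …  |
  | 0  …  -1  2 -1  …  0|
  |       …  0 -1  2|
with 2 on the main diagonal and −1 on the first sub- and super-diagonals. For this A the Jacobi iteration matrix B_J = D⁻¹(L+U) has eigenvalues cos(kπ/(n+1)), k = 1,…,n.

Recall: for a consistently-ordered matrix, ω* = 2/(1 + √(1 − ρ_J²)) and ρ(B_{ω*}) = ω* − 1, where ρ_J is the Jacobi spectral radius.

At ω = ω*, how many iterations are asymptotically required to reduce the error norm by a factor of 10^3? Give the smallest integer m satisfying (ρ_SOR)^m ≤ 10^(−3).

m = 119

ρ_J = max_k |cos(kπ/108)| = cos(π/108) = 0.9995770
√(1 − cos²(π/108)) = sin(π/108) ≈ 0.0290847.
So ω* = 2/1.0290847 = 1.9434746 (Young).
ρ(B_{ω*}) = ω*−1 = 0.9434746
(0.9434746)^m ≤ 10^{−3}  ⇒  m·ln(0.9434746) ≤ −3·ln10  ⇒  m ≥ 118.719  ⇒  m = 119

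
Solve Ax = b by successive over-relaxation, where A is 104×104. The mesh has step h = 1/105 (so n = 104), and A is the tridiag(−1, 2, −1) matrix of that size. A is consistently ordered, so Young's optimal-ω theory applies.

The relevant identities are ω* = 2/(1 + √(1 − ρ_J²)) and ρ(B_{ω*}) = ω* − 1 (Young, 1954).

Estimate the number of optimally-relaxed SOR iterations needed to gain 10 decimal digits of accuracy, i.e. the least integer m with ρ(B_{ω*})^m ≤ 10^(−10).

[ρ_J] n=104: ρ(B_J) = cos(π/(n+1)) = cos(π/105) = 0.9995524.
√(1−ρ_J²) simplifies to sin(π/105) = 0.0299155.
Young: ω* = 2/(1+√(1−ρ_J²)) = 2/(1+0.0299155) = 2/1.0299155 = 1.9419069.
At ω = 1.9419069 every |λ(B_ω)| = ω−1, so ρ_SOR = 0.9419069.
(0.9419069)^m ≤ 10^{−10}  ⇒  m·ln(0.9419069) ≤ −10·ln10  ⇒  m ≥ 384.735  ⇒  m = 385

m = 385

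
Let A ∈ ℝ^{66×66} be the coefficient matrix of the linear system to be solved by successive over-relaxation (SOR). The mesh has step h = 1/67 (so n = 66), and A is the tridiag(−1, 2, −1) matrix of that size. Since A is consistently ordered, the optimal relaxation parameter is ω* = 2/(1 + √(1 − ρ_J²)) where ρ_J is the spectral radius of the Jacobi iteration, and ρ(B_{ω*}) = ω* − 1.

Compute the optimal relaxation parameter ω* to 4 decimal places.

ρ_J = max_k |cos(kπ/67)| = cos(π/67) = 0.9989
√(1 − cos²(π/67)) = sin(π/67) ≈ 0.04687.
Young: ω* = 2/(1+√(1−ρ_J²)) = 2/(1+0.04687) = 2/1.04687 = 1.9105.
ρ_SOR = ω* − 1 = 1.9105 − 1 = 0.9105.

ω* = 1.9105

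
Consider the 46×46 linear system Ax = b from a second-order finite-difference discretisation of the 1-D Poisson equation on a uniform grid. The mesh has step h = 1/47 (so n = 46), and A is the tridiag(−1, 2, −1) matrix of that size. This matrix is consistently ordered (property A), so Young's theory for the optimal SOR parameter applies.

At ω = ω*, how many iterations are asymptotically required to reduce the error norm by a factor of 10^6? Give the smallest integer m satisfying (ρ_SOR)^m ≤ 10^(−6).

B_J for the 46×46 system has eigenvalues cos(kπ/47); ρ_J = cos(π/47) = 0.9977669.
1 − cos²(π/47) = sin²(π/47) ⇒ √(1−ρ_J²) = sin(π/47) = 0.0667926.
ω* = 2/(1 + 0.0667926) = 2/1.0667926 = 1.8747787.
ρ_SOR = ω* − 1 ≈ 0.8747787.
Need (0.8747787)^m ≤ 10^(−6): m ≥ 6·ln10/|ln 0.8747787| = 13.8155/0.133784 = 103.267 ⇒ m = 104.

m = 104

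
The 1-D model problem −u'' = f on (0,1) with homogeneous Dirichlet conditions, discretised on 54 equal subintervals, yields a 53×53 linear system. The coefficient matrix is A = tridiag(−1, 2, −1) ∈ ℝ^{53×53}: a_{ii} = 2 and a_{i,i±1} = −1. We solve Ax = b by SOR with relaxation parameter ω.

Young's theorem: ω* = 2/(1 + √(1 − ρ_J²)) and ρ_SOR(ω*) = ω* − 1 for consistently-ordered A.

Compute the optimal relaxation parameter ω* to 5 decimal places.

½·tridiag(1,0,1) at n=53: λ_k = cos(kπ/54); max |λ| at k=1 ⇒ ρ_J = cos(π/54) ≈ 0.99831.
√(1−ρ_J²) simplifies to sin(π/54) = 0.058145.
ω* = 2 / (1 + 0.058145) = 2 / 1.058145 ≈ 1.89010.
Hence ρ(B_{ω*}) = 1.89010 − 1 = 0.89010.

ω* = 1.89010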